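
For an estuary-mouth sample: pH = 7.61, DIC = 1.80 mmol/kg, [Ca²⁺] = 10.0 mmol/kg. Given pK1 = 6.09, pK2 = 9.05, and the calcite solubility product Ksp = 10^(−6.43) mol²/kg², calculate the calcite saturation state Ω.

Ω = 1.65

α₂ = 1 / (1 + [H⁺]/K2 + [H⁺]²/(K1K2)) = 1 / (1 + 10^+1.44 + 10^-0.08)
   = 1 / (1 + 27.542 + 0.83176) = 1/29.374 = 0.03404
[CO3²⁻] = α₂ × DIC = 0.03404 × 1.80 = 0.06128 mmol/kg
Ksp = 10^(−6.43) = 3.715×10^-7
Ω = [Ca²⁺][CO3²⁻]/Ksp = (10.0×10^-3)(6.128×10^-5) / 3.715×10^-7 = 1.65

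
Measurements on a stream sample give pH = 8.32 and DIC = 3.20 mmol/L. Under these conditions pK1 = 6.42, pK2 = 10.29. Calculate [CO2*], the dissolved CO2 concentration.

[CO2*] = 0.0394 mmol/L

α₀ = 1 / (1 + K1/[H⁺] + K1K2/[H⁺]²) = 1 / (1 + 10^+1.90 + 10^-0.07)
   = 1 / (1 + 79.433 + 0.85114) = 1/81.284 = 0.01230
[CO2*] = α₀ × DIC = 0.01230 × 3.20 = 0.0394 mmol/L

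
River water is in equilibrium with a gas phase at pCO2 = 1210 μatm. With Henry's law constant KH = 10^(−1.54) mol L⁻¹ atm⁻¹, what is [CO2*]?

[CO2*] = 34.9 μmol/L

KH = 10^(−1.54) = 2.884×10^-2 mol L⁻¹ atm⁻¹
[CO2*] = KH · pCO2 = 2.884×10^-2 × 1210×10^-6 atm = 3.49×10^-5 mol/L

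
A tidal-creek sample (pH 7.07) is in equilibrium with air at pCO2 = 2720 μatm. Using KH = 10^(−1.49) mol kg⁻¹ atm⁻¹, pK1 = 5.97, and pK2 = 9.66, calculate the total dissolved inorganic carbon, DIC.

[CO2*] = KH · pCO2 = 10^(−1.49) × 2720×10^-6 = 8.802×10^-5 mol/kg
α₀ = 1/(1 + K1/[H⁺] + K1K2/[H⁺]²) = 1/(1 + 10^+1.10 + 10^-1.49) = 0.07341
DIC = [CO2*]/α₀ = 8.802×10^-5 / 0.07341 = 1.20 mmol/kg

DIC = 1.20 mmol/kg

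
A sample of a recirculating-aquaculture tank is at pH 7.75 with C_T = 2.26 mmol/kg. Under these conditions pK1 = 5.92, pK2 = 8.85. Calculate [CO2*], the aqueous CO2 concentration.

α₀ = 1 / (1 + K1/[H⁺] + K1K2/[H⁺]²) = 1 / (1 + 10^+1.83 + 10^+0.73)
   = 1 / (1 + 67.608 + 5.3703) = 1/73.979 = 0.01352
[CO2*] = α₀ × DIC = 0.01352 × 2.26 = 0.0305 mmol/kg

[CO2*] = 0.0305 mmol/kg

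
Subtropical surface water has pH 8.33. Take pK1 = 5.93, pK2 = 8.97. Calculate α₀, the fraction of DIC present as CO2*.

α₀ = 1 / (1 + K1/[H⁺] + K1K2/[H⁺]²) = 1 / (1 + 10^+2.40 + 10^+1.76)
   = 1 / (1 + 251.19 + 57.544) = 1/309.73 = 0.003229

α₀ = 0.00323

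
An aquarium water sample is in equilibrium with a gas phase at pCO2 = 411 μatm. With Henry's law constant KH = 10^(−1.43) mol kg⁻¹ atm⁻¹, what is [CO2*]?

KH = 10^(−1.43) = 3.715×10^-2 mol kg⁻¹ atm⁻¹
[CO2*] = KH · pCO2 = 3.715×10^-2 × 411×10^-6 atm = 1.53×10^-5 mol/kg

[CO2*] = 15.3 μmol/kg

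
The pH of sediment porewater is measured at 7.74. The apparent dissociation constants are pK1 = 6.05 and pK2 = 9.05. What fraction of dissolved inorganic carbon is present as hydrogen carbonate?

α₁ = 0.935

α₁ = 1 / (1 + [H⁺]/K1 + K2/[H⁺]) = 1 / (1 + 10^-1.69 + 10^-1.31)
   = 1 / (1 + 0.020417 + 0.048978) = 1/1.0694 = 0.9351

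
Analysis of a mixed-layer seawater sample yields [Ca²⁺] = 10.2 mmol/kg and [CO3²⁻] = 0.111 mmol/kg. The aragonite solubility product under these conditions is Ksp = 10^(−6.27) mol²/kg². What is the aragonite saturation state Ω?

Ω = 2.11

Ksp = 10^(−6.27) = 5.370×10^-7
Ω = [Ca²⁺][CO3²⁻]/Ksp = (10.2×10^-3)(0.111×10^-3) / 5.370×10^-7 = 2.11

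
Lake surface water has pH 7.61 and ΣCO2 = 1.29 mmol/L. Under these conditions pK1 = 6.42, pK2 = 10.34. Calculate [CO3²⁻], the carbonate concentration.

[CO3²⁻] = 2.25 μmol/L

α₂ = 1 / (1 + [H⁺]/K2 + [H⁺]²/(K1K2)) = 1 / (1 + 10^+2.73 + 10^+1.54)
   = 1 / (1 + 537.03 + 34.674) = 1/572.71 = 0.001746
[CO3²⁻] = α₂ × DIC = 0.001746 × 1.29 = 0.00225 mmol/L = 2.25 μmol/L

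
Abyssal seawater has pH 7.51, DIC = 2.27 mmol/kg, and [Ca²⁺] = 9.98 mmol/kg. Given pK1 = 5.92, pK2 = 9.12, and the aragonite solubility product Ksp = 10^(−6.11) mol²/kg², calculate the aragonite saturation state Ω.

α₂ = 1 / (1 + [H⁺]/K2 + [H⁺]²/(K1K2)) = 1 / (1 + 10^+1.61 + 10^+0.02)
   = 1 / (1 + 40.738 + 1.0471) = 1/42.785 = 0.02337
[CO3²⁻] = α₂ × DIC = 0.02337 × 2.27 = 0.05306 mmol/kg
Ksp = 10^(−6.11) = 7.762×10^-7
Ω = [Ca²⁺][CO3²⁻]/Ksp = (9.98×10^-3)(5.306×10^-5) / 7.762×10^-7 = 0.682

Ω = 0.682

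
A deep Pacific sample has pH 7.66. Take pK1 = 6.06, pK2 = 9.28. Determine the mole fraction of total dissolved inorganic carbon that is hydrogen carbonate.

α₁ = 1 / (1 + [H⁺]/K1 + K2/[H⁺]) = 1 / (1 + 10^-1.60 + 10^-1.62)
   = 1 / (1 + 0.025119 + 0.023988) = 1/1.0491 = 0.9532

α₁ = 0.953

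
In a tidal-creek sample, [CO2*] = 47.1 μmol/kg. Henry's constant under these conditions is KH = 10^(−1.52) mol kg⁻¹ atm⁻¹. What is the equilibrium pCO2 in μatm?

pCO2 = 1560 μatm

KH = 10^(−1.52) = 3.020×10^-2 mol kg⁻¹ atm⁻¹
pCO2 = [CO2*]/KH = 47.1×10^-6 / 3.020×10^-2 = 1.56×10^-3 atm = 1560 μatm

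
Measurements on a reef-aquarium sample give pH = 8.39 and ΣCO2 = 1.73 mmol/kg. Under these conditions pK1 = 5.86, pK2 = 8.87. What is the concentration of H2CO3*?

[CO2*] = 3.83 μmol/kg

α₀ = 1 / (1 + K1/[H⁺] + K1K2/[H⁺]²) = 1 / (1 + 10^+2.53 + 10^+2.05)
   = 1 / (1 + 338.84 + 112.20) = 1/452.05 = 0.002212
[CO2*] = α₀ × DIC = 0.002212 × 1.73 = 0.00383 mmol/kg = 3.83 μmol/kg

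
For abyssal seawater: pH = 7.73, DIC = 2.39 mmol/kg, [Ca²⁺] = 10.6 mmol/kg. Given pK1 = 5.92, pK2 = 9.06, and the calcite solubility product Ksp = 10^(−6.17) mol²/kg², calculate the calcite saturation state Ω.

Ω = 1.65

α₂ = 1 / (1 + [H⁺]/K2 + [H⁺]²/(K1K2)) = 1 / (1 + 10^+1.33 + 10^-0.48)
   = 1 / (1 + 21.380 + 0.33113) = 1/22.711 = 0.04403
[CO3²⁻] = α₂ × DIC = 0.04403 × 2.39 = 0.1052 mmol/kg
Ksp = 10^(−6.17) = 6.761×10^-7
Ω = [Ca²⁺][CO3²⁻]/Ksp = (10.6×10^-3)(1.052×10^-4) / 6.761×10^-7 = 1.65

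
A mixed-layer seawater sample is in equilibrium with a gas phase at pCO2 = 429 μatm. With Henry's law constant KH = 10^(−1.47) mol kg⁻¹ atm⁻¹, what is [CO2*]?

[CO2*] = 14.5 μmol/kg

KH = 10^(−1.47) = 3.388×10^-2 mol kg⁻¹ atm⁻¹
[CO2*] = KH · pCO2 = 3.388×10^-2 × 429×10^-6 atm = 1.45×10^-5 mol/kg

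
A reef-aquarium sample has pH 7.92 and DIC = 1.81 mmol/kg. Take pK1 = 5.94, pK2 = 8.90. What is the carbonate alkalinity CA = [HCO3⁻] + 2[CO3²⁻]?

CA = [HCO3⁻] + 2[CO3²⁻] = (α₁ + 2α₂)·DIC
At pH 7.92: [H⁺]/K1 = 10^-1.98 = 0.010471, K2/[H⁺] = 10^-0.98 = 0.10471
α₁ = 1/(1 + 0.010471 + 0.10471) = 1/1.1152 = 0.8967; α₂ = α₁·K2/[H⁺] = 0.09390
α₁ + 2α₂ = 1.0845
CA = 1.0845 × 1.81 = 1.96 mmol/kg

CA = 1.96 mmol/kg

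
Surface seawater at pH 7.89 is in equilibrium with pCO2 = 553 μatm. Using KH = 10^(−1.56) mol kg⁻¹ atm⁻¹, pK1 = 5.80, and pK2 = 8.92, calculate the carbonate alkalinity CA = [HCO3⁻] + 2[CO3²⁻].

CA = 2.22 mmol/kg

[CO2*] = KH · pCO2 = 10^(−1.56) × 553×10^-6 = 1.523×10^-5 mol/kg
α₀ = 1/(1 + K1/[H⁺] + K1K2/[H⁺]²) = 1/(1 + 10^+2.09 + 10^+1.06) = 0.007380
DIC = [CO2*]/α₀ = 1.523×10^-5 / 0.007380 = 2.064 mmol/kg
CA = (α₁ + 2α₂)·DIC = (0.9079 + 2×0.08473) × 2.064 = 2.22 mmol/kg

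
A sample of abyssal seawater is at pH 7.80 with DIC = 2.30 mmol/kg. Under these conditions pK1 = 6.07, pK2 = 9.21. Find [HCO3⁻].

α₁ = 1 / (1 + [H⁺]/K1 + K2/[H⁺]) = 1 / (1 + 10^-1.73 + 10^-1.41)
   = 1 / (1 + 0.018621 + 0.038905) = 1/1.0575 = 0.9456
[HCO3⁻] = α₁ × DIC = 0.9456 × 2.30 = 2.17 mmol/kg

[HCO3⁻] = 2.17 mmol/kg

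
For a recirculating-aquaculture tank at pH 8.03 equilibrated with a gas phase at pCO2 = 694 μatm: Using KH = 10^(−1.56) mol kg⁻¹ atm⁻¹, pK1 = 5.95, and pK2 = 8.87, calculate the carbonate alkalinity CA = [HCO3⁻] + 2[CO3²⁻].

CA = 2.96 mmol/kg

[CO2*] = KH · pCO2 = 10^(−1.56) × 694×10^-6 = 1.911×10^-5 mol/kg
α₀ = 1/(1 + K1/[H⁺] + K1K2/[H⁺]²) = 1/(1 + 10^+2.08 + 10^+1.24) = 0.007215
DIC = [CO2*]/α₀ = 1.911×10^-5 / 0.007215 = 2.649 mmol/kg
CA = (α₁ + 2α₂)·DIC = (0.8674 + 2×0.1254) × 2.649 = 2.96 mmol/kg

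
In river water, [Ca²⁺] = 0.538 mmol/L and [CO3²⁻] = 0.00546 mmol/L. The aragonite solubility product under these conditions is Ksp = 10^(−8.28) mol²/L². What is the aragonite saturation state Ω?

Ksp = 10^(−8.28) = 5.248×10^-9
Ω = [Ca²⁺][CO3²⁻]/Ksp = (0.538×10^-3)(0.00546×10^-3) / 5.248×10^-9 = 0.560

Ω = 0.560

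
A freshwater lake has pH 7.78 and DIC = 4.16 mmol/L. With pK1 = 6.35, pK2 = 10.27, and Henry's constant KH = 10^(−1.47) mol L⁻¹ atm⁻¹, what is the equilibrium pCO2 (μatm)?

α₀ = 1 / (1 + K1/[H⁺] + K1K2/[H⁺]²) = 1 / (1 + 10^+1.43 + 10^-1.06)
   = 1 / (1 + 26.915 + 0.087096) = 1/28.002 = 0.03571
[CO2*] = α₀ × DIC = 0.03571 × 4.16 = 0.1486 mmol/L
pCO2 = [CO2*]/KH = 1.486×10^-4 / 3.388×10^-2 = 4380 μatm

pCO2 = 4380 μatm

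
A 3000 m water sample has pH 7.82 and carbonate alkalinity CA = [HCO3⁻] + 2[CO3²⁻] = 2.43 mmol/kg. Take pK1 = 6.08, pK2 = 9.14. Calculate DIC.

DIC = 2.36 mmol/kg

CA = [HCO3⁻] + 2[CO3²⁻] = (α₁ + 2α₂)·DIC
At pH 7.82: [H⁺]/K1 = 10^-1.74 = 0.018197, K2/[H⁺] = 10^-1.32 = 0.047863
α₁ = 1/(1 + 0.018197 + 0.047863) = 1/1.0661 = 0.9380; α₂ = α₁·K2/[H⁺] = 0.04490
α₁ + 2α₂ = 1.0278
DIC = CA / (α₁ + 2α₂) = 2.43 / 1.0278 = 2.36 mmol/kg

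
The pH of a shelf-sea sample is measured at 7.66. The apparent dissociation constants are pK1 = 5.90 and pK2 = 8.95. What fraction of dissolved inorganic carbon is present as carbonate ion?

α₂ = 1 / (1 + [H⁺]/K2 + [H⁺]²/(K1K2)) = 1 / (1 + 10^+1.29 + 10^-0.47)
   = 1 / (1 + 19.498 + 0.33884) = 1/20.837 = 0.04799

α₂ = 0.0480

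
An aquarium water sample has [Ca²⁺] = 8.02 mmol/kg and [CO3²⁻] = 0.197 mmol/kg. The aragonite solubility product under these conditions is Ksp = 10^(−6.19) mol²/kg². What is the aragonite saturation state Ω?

Ksp = 10^(−6.19) = 6.457×10^-7
Ω = [Ca²⁺][CO3²⁻]/Ksp = (8.02×10^-3)(0.197×10^-3) / 6.457×10^-7 = 2.45

Ω = 2.45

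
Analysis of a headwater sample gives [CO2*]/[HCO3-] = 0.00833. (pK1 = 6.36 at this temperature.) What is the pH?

pH = 8.44

From K1 = [H⁺][HCO3-]/[CO2*]:  pH = pK1 − log₁₀([CO2*]/[HCO3-])
log₁₀(0.00833) = -2.079
pH = 6.36 − (-2.079) = 8.44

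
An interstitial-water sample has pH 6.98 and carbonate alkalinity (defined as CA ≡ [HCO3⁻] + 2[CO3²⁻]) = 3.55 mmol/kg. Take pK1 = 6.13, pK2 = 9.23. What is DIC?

DIC = 4.03 mmol/kg

CA = [HCO3⁻] + 2[CO3²⁻] = (α₁ + 2α₂)·DIC
At pH 6.98: [H⁺]/K1 = 10^-0.85 = 0.14125, K2/[H⁺] = 10^-2.25 = 0.0056234
α₁ = 1/(1 + 0.14125 + 0.0056234) = 1/1.1469 = 0.8719; α₂ = α₁·K2/[H⁺] = 0.004903
α₁ + 2α₂ = 0.8817
DIC = CA / (α₁ + 2α₂) = 3.55 / 0.8817 = 4.03 mmol/kg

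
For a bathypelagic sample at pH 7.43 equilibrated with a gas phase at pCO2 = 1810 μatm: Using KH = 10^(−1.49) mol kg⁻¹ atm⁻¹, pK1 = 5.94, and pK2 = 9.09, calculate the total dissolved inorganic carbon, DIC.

[CO2*] = KH · pCO2 = 10^(−1.49) × 1810×10^-6 = 5.857×10^-5 mol/kg
α₀ = 1/(1 + K1/[H⁺] + K1K2/[H⁺]²) = 1/(1 + 10^+1.49 + 10^-0.17) = 0.03069
DIC = [CO2*]/α₀ = 5.857×10^-5 / 0.03069 = 1.91 mmol/kg

DIC = 1.91 mmol/kg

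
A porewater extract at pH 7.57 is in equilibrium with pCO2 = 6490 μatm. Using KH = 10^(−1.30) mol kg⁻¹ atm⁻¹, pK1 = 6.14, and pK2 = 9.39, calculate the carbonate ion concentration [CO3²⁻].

[CO2*] = KH · pCO2 = 10^(−1.30) × 6490×10^-6 = 3.253×10^-4 mol/kg
α₀ = 1/(1 + K1/[H⁺] + K1K2/[H⁺]²) = 1/(1 + 10^+1.43 + 10^-0.39) = 0.03531
DIC = [CO2*]/α₀ = 3.253×10^-4 / 0.03531 = 9.213 mmol/kg
[CO3²⁻] = α₂·DIC; α₂ = 0.01438, so [CO3²⁻] = 0.01438 × 9.213 = 0.133 mmol/kg

[CO3²⁻] = 0.133 mmol/kg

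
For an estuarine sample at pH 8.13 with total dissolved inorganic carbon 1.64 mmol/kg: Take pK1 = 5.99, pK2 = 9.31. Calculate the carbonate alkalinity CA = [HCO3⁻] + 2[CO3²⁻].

CA = 1.73 mmol/kg

CA = [HCO3⁻] + 2[CO3²⁻] = (α₁ + 2α₂)·DIC
At pH 8.13: [H⁺]/K1 = 10^-2.14 = 0.0072444, K2/[H⁺] = 10^-1.18 = 0.066069
α₁ = 1/(1 + 0.0072444 + 0.066069) = 1/1.0733 = 0.9317; α₂ = α₁·K2/[H⁺] = 0.06156
α₁ + 2α₂ = 1.0548
CA = 1.0548 × 1.64 = 1.73 mmol/kg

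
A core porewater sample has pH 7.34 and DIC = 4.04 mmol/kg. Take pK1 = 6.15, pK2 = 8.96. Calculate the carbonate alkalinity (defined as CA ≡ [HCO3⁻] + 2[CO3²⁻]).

CA = [HCO3⁻] + 2[CO3²⁻] = (α₁ + 2α₂)·DIC
At pH 7.34: [H⁺]/K1 = 10^-1.19 = 0.064565, K2/[H⁺] = 10^-1.62 = 0.023988
α₁ = 1/(1 + 0.064565 + 0.023988) = 1/1.0886 = 0.9187; α₂ = α₁·K2/[H⁺] = 0.02204
α₁ + 2α₂ = 0.9627
CA = 0.9627 × 4.04 = 3.89 mmol/kg

CA = 3.89 mmol/kg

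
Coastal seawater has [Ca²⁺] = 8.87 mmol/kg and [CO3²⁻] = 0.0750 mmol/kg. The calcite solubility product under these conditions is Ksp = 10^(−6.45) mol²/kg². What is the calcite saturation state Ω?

Ω = 1.87

Ksp = 10^(−6.45) = 3.548×10^-7
Ω = [Ca²⁺][CO3²⁻]/Ksp = (8.87×10^-3)(0.0750×10^-3) / 3.548×10^-7 = 1.87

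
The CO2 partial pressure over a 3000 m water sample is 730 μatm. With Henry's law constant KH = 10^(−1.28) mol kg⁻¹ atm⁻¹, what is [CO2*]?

KH = 10^(−1.28) = 5.248×10^-2 mol kg⁻¹ atm⁻¹
[CO2*] = KH · pCO2 = 5.248×10^-2 × 730×10^-6 atm = 3.83×10^-5 mol/kg

[CO2*] = 38.3 μmol/kg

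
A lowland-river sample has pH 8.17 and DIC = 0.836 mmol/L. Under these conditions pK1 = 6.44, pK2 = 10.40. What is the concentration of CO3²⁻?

α₂ = 1 / (1 + [H⁺]/K2 + [H⁺]²/(K1K2)) = 1 / (1 + 10^+2.23 + 10^+0.50)
   = 1 / (1 + 169.82 + 3.1623) = 1/173.99 = 0.005748
[CO3²⁻] = α₂ × DIC = 0.005748 × 0.836 = 0.00480 mmol/L = 4.80 μmol/L

[CO3²⁻] = 4.80 μmol/L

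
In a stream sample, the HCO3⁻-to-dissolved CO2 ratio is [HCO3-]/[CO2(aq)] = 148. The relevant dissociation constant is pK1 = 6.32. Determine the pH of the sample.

From K1 = [H⁺][HCO3-]/[CO2(aq)]:  pH = pK1 + log₁₀([HCO3-]/[CO2(aq)])
log₁₀(148) = +2.170
pH = 6.32 + (+2.170) = 8.49

pH = 8.49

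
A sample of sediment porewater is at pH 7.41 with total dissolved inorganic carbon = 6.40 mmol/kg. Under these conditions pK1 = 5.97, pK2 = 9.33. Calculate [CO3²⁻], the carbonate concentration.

[CO3²⁻] = 0.0734 mmol/kg

α₂ = 1 / (1 + [H⁺]/K2 + [H⁺]²/(K1K2)) = 1 / (1 + 10^+1.92 + 10^+0.48)
   = 1 / (1 + 83.176 + 3.0200) = 1/87.196 = 0.01147
[CO3²⁻] = α₂ × DIC = 0.01147 × 6.40 = 0.0734 mmol/kg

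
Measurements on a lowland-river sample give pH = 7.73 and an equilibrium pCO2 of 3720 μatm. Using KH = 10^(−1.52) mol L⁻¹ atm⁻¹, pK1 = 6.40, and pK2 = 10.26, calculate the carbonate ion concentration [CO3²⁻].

[CO2*] = KH · pCO2 = 10^(−1.52) × 3720×10^-6 = 1.123×10^-4 mol/L
α₀ = 1/(1 + K1/[H⁺] + K1K2/[H⁺]²) = 1/(1 + 10^+1.33 + 10^-1.20) = 0.04456
DIC = [CO2*]/α₀ = 1.123×10^-4 / 0.04456 = 2.521 mmol/L
[CO3²⁻] = α₂·DIC; α₂ = 0.002811, so [CO3²⁻] = 0.002811 × 2.521 = 0.00709 mmol/L = 7.09 μmol/L

[CO3²⁻] = 7.09 μmol/L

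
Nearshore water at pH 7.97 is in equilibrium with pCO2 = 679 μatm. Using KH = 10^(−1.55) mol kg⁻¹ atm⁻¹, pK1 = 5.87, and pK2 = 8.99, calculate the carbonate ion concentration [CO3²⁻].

[CO2*] = KH · pCO2 = 10^(−1.55) × 679×10^-6 = 1.914×10^-5 mol/kg
α₀ = 1/(1 + K1/[H⁺] + K1K2/[H⁺]²) = 1/(1 + 10^+2.10 + 10^+1.08) = 0.007199
DIC = [CO2*]/α₀ = 1.914×10^-5 / 0.007199 = 2.658 mmol/kg
[CO3²⁻] = α₂·DIC; α₂ = 0.08655, so [CO3²⁻] = 0.08655 × 2.658 = 0.230 mmol/kg

[CO3²⁻] = 0.230 mmol/kg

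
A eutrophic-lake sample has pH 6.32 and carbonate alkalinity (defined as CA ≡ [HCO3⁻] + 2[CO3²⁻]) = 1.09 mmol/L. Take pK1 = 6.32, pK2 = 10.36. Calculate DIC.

CA = [HCO3⁻] + 2[CO3²⁻] = (α₁ + 2α₂)·DIC
At pH 6.32: [H⁺]/K1 = 10^0.00 = 1.0000, K2/[H⁺] = 10^-4.04 = 9.1201×10^-5
α₁ = 1/(1 + 1.0000 + 9.1201×10^-5) = 1/2.0001 = 0.5000; α₂ = α₁·K2/[H⁺] = 4.560×10^-5
α₁ + 2α₂ = 0.5001
DIC = CA / (α₁ + 2α₂) = 1.09 / 0.5001 = 2.18 mmol/L

DIC = 2.18 mmol/L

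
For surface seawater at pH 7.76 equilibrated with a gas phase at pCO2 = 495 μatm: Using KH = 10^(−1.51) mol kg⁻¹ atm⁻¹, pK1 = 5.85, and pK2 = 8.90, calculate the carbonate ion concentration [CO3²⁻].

[CO3²⁻] = 0.0901 mmol/kg

[CO2*] = KH · pCO2 = 10^(−1.51) × 495×10^-6 = 1.530×10^-5 mol/kg
α₀ = 1/(1 + K1/[H⁺] + K1K2/[H⁺]²) = 1/(1 + 10^+1.91 + 10^+0.77) = 0.01134
DIC = [CO2*]/α₀ = 1.530×10^-5 / 0.01134 = 1.349 mmol/kg
[CO3²⁻] = α₂·DIC; α₂ = 0.06678, so [CO3²⁻] = 0.06678 × 1.349 = 0.0901 mmol/kg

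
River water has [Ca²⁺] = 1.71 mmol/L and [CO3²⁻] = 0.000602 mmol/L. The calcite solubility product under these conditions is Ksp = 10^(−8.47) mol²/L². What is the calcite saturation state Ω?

Ω = 0.304

Ksp = 10^(−8.47) = 3.388×10^-9
Ω = [Ca²⁺][CO3²⁻]/Ksp = (1.71×10^-3)(0.000602×10^-3) / 3.388×10^-9 = 0.304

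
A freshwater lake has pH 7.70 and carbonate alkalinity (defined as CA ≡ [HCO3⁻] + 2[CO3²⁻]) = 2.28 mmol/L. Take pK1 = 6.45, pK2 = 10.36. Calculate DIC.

DIC = 2.40 mmol/L

CA = [HCO3⁻] + 2[CO3²⁻] = (α₁ + 2α₂)·DIC
At pH 7.70: [H⁺]/K1 = 10^-1.25 = 0.056234, K2/[H⁺] = 10^-2.66 = 0.0021878
α₁ = 1/(1 + 0.056234 + 0.0021878) = 1/1.0584 = 0.9448; α₂ = α₁·K2/[H⁺] = 0.002067
α₁ + 2α₂ = 0.9489
DIC = CA / (α₁ + 2α₂) = 2.28 / 0.9489 = 2.40 mmol/L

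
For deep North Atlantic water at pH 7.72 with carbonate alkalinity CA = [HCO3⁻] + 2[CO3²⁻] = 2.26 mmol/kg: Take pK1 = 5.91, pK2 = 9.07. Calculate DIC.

DIC = 2.20 mmol/kg

CA = [HCO3⁻] + 2[CO3²⁻] = (α₁ + 2α₂)·DIC
At pH 7.72: [H⁺]/K1 = 10^-1.81 = 0.015488, K2/[H⁺] = 10^-1.35 = 0.044668
α₁ = 1/(1 + 0.015488 + 0.044668) = 1/1.0602 = 0.9433; α₂ = α₁·K2/[H⁺] = 0.04213
α₁ + 2α₂ = 1.0275
DIC = CA / (α₁ + 2α₂) = 2.26 / 1.0275 = 2.20 mmol/kg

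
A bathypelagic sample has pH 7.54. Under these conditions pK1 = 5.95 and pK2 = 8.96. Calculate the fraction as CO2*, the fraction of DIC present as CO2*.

α₀ = 1 / (1 + K1/[H⁺] + K1K2/[H⁺]²) = 1 / (1 + 10^+1.59 + 10^+0.17)
   = 1 / (1 + 38.905 + 1.4791) = 1/41.384 = 0.02416

α₀ = 0.0242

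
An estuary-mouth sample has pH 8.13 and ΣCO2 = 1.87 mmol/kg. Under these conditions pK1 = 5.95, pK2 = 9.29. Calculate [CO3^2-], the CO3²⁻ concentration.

[CO3²⁻] = 0.120 mmol/kg

α₂ = 1 / (1 + [H⁺]/K2 + [H⁺]²/(K1K2)) = 1 / (1 + 10^+1.16 + 10^-1.02)
   = 1 / (1 + 14.454 + 0.095499) = 1/15.550 = 0.06431
[CO3²⁻] = α₂ × DIC = 0.06431 × 1.87 = 0.120 mmol/kg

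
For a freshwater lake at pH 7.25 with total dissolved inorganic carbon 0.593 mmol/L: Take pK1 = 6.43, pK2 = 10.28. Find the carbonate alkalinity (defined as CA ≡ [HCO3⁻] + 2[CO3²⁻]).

CA = [HCO3⁻] + 2[CO3²⁻] = (α₁ + 2α₂)·DIC
At pH 7.25: [H⁺]/K1 = 10^-0.82 = 0.15136, K2/[H⁺] = 10^-3.03 = 0.00093325
α₁ = 1/(1 + 0.15136 + 0.00093325) = 1/1.1523 = 0.8678; α₂ = α₁·K2/[H⁺] = 0.0008099
α₁ + 2α₂ = 0.8695
CA = 0.8695 × 0.593 = 0.516 mmol/L

CA = 0.516 mmol/L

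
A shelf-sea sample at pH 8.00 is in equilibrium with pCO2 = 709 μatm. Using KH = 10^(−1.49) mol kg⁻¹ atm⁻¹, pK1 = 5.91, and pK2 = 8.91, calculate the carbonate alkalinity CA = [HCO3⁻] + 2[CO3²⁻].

CA = 3.52 mmol/kg

[CO2*] = KH · pCO2 = 10^(−1.49) × 709×10^-6 = 2.294×10^-5 mol/kg
α₀ = 1/(1 + K1/[H⁺] + K1K2/[H⁺]²) = 1/(1 + 10^+2.09 + 10^+1.18) = 0.007186
DIC = [CO2*]/α₀ = 2.294×10^-5 / 0.007186 = 3.193 mmol/kg
CA = (α₁ + 2α₂)·DIC = (0.8841 + 2×0.1088) × 3.193 = 3.52 mmol/kg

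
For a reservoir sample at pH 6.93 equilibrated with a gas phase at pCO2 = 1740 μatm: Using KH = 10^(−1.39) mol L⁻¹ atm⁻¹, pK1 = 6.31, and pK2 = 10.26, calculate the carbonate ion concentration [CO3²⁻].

[CO3²⁻] = 0.138 μmol/L

[CO2*] = KH · pCO2 = 10^(−1.39) × 1740×10^-6 = 7.088×10^-5 mol/L
α₀ = 1/(1 + K1/[H⁺] + K1K2/[H⁺]²) = 1/(1 + 10^+0.62 + 10^-2.71) = 0.1934
DIC = [CO2*]/α₀ = 7.088×10^-5 / 0.1934 = 0.3665 mmol/L
[CO3²⁻] = α₂·DIC; α₂ = 0.0003771, so [CO3²⁻] = 0.0003771 × 0.3665 = 0.000138 mmol/L = 0.138 μmol/L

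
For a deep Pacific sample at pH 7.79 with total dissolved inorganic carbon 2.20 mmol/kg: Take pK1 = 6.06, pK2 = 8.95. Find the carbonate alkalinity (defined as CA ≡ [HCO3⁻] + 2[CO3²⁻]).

CA = 2.30 mmol/kg

CA = [HCO3⁻] + 2[CO3²⁻] = (α₁ + 2α₂)·DIC
At pH 7.79: [H⁺]/K1 = 10^-1.73 = 0.018621, K2/[H⁺] = 10^-1.16 = 0.069183
α₁ = 1/(1 + 0.018621 + 0.069183) = 1/1.0878 = 0.9193; α₂ = α₁·K2/[H⁺] = 0.06360
α₁ + 2α₂ = 1.0465
CA = 1.0465 × 2.20 = 2.30 mmol/kg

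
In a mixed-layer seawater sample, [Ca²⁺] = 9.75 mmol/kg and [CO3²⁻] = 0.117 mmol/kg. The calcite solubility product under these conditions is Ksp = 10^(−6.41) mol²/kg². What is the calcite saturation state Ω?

Ksp = 10^(−6.41) = 3.890×10^-7
Ω = [Ca²⁺][CO3²⁻]/Ksp = (9.75×10^-3)(0.117×10^-3) / 3.890×10^-7 = 2.93

Ω = 2.93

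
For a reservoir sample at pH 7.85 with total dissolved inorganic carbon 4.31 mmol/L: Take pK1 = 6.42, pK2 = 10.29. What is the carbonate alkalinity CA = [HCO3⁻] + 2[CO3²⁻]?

CA = [HCO3⁻] + 2[CO3²⁻] = (α₁ + 2α₂)·DIC
At pH 7.85: [H⁺]/K1 = 10^-1.43 = 0.037154, K2/[H⁺] = 10^-2.44 = 0.0036308
α₁ = 1/(1 + 0.037154 + 0.0036308) = 1/1.0408 = 0.9608; α₂ = α₁·K2/[H⁺] = 0.003489
α₁ + 2α₂ = 0.9678
CA = 0.9678 × 4.31 = 4.17 mmol/L

CA = 4.17 mmol/L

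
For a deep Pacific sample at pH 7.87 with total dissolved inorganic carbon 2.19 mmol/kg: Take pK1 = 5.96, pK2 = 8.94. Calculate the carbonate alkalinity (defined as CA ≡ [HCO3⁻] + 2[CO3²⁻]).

CA = [HCO3⁻] + 2[CO3²⁻] = (α₁ + 2α₂)·DIC
At pH 7.87: [H⁺]/K1 = 10^-1.91 = 0.012303, K2/[H⁺] = 10^-1.07 = 0.085114
α₁ = 1/(1 + 0.012303 + 0.085114) = 1/1.0974 = 0.9112; α₂ = α₁·K2/[H⁺] = 0.07756
α₁ + 2α₂ = 1.0663
CA = 1.0663 × 2.19 = 2.34 mmol/kg

CA = 2.34 mmol/kg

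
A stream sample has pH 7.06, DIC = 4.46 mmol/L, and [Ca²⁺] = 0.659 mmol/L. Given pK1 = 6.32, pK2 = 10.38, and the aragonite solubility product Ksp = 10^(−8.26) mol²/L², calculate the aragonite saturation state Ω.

Ω = 0.216

α₂ = 1 / (1 + [H⁺]/K2 + [H⁺]²/(K1K2)) = 1 / (1 + 10^+3.32 + 10^+2.58)
   = 1 / (1 + 2089.3 + 380.19) = 1/2470.5 = 0.0004048
[CO3²⁻] = α₂ × DIC = 0.0004048 × 4.46 = 0.001805 mmol/L = 1.805 μmol/L
Ksp = 10^(−8.26) = 5.495×10^-9
Ω = [Ca²⁺][CO3²⁻]/Ksp = (0.659×10^-3)(1.805×10^-6) / 5.495×10^-9 = 0.216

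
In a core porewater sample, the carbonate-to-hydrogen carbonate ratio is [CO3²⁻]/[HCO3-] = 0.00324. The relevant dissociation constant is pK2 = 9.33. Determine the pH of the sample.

pH = 6.84

From K2 = [H⁺][CO3²⁻]/[HCO3-]:  pH = pK2 + log₁₀([CO3²⁻]/[HCO3-])
log₁₀(0.00324) = -2.489
pH = 9.33 + (-2.489) = 6.84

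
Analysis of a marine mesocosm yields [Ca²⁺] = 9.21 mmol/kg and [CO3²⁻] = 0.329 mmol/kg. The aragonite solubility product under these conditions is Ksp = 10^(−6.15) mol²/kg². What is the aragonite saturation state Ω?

Ksp = 10^(−6.15) = 7.079×10^-7
Ω = [Ca²⁺][CO3²⁻]/Ksp = (9.21×10^-3)(0.329×10^-3) / 7.079×10^-7 = 4.28

Ω = 4.28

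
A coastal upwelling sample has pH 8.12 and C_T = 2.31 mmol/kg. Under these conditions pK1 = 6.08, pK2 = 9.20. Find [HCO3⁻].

α₁ = 1 / (1 + [H⁺]/K1 + K2/[H⁺]) = 1 / (1 + 10^-2.04 + 10^-1.08)
   = 1 / (1 + 0.0091201 + 0.083176) = 1/1.0923 = 0.9155
[HCO3⁻] = α₁ × DIC = 0.9155 × 2.31 = 2.11 mmol/kg

[HCO3⁻] = 2.11 mmol/kg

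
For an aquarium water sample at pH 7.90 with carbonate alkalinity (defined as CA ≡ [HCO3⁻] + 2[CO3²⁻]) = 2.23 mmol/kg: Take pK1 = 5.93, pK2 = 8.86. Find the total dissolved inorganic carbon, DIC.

DIC = 2.05 mmol/kg

CA = [HCO3⁻] + 2[CO3²⁻] = (α₁ + 2α₂)·DIC
At pH 7.90: [H⁺]/K1 = 10^-1.97 = 0.010715, K2/[H⁺] = 10^-0.96 = 0.10965
α₁ = 1/(1 + 0.010715 + 0.10965) = 1/1.1204 = 0.8926; α₂ = α₁·K2/[H⁺] = 0.09787
α₁ + 2α₂ = 1.0883
DIC = CA / (α₁ + 2α₂) = 2.23 / 1.0883 = 2.05 mmol/kg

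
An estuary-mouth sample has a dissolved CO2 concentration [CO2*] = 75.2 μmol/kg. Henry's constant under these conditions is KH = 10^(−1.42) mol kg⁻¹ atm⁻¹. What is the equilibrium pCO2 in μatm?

KH = 10^(−1.42) = 3.802×10^-2 mol kg⁻¹ atm⁻¹
pCO2 = [CO2*]/KH = 75.2×10^-6 / 3.802×10^-2 = 1.98×10^-3 atm = 1980 μatm

pCO2 = 1980 μatm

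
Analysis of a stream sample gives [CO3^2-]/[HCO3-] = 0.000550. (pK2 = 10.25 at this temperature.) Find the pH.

pH = 6.99

From K2 = [H⁺][CO3^2-]/[HCO3-]:  pH = pK2 + log₁₀([CO3^2-]/[HCO3-])
log₁₀(0.000550) = -3.260
pH = 10.25 + (-3.260) = 6.99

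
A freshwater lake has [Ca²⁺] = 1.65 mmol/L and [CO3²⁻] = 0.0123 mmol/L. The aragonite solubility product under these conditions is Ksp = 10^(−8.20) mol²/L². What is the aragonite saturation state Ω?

Ω = 3.22

Ksp = 10^(−8.20) = 6.310×10^-9
Ω = [Ca²⁺][CO3²⁻]/Ksp = (1.65×10^-3)(0.0123×10^-3) / 6.310×10^-9 = 3.22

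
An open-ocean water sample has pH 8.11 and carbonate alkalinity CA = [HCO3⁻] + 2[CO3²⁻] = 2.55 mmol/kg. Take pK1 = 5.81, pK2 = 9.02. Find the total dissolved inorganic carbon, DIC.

CA = [HCO3⁻] + 2[CO3²⁻] = (α₁ + 2α₂)·DIC
At pH 8.11: [H⁺]/K1 = 10^-2.30 = 0.0050119, K2/[H⁺] = 10^-0.91 = 0.12303
α₁ = 1/(1 + 0.0050119 + 0.12303) = 1/1.1280 = 0.8865; α₂ = α₁·K2/[H⁺] = 0.1091
α₁ + 2α₂ = 1.1046
DIC = CA / (α₁ + 2α₂) = 2.55 / 1.1046 = 2.31 mmol/kg

DIC = 2.31 mmol/kg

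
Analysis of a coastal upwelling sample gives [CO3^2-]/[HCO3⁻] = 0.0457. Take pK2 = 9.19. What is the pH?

pH = 7.85

From K2 = [H⁺][CO3^2-]/[HCO3⁻]:  pH = pK2 + log₁₀([CO3^2-]/[HCO3⁻])
log₁₀(0.0457) = -1.340
pH = 9.19 + (-1.340) = 7.85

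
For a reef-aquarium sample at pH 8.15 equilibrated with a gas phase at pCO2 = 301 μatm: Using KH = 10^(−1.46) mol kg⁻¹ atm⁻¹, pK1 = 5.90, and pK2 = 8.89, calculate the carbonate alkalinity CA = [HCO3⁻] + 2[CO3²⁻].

[CO2*] = KH · pCO2 = 10^(−1.46) × 301×10^-6 = 1.044×10^-5 mol/kg
α₀ = 1/(1 + K1/[H⁺] + K1K2/[H⁺]²) = 1/(1 + 10^+2.25 + 10^+1.51) = 0.004735
DIC = [CO2*]/α₀ = 1.044×10^-5 / 0.004735 = 2.204 mmol/kg
CA = (α₁ + 2α₂)·DIC = (0.8420 + 2×0.1532) × 2.204 = 2.53 mmol/kg

CA = 2.53 mmol/kg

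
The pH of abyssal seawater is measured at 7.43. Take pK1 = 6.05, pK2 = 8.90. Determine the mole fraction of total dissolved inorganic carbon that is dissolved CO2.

α₀ = 0.0388

α₀ = 1 / (1 + K1/[H⁺] + K1K2/[H⁺]²) = 1 / (1 + 10^+1.38 + 10^-0.09)
   = 1 / (1 + 23.988 + 0.81283) = 1/25.801 = 0.03876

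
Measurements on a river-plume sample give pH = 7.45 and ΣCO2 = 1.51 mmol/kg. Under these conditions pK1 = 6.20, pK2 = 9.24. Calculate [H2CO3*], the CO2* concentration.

[CO2*] = 0.0792 mmol/kg

α₀ = 1 / (1 + K1/[H⁺] + K1K2/[H⁺]²) = 1 / (1 + 10^+1.25 + 10^-0.54)
   = 1 / (1 + 17.783 + 0.28840) = 1/19.071 = 0.05244
[CO2*] = α₀ × DIC = 0.05244 × 1.51 = 0.0792 mmol/kg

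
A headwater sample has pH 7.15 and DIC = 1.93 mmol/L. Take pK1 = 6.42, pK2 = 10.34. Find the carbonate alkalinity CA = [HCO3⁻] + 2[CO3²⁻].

CA = [HCO3⁻] + 2[CO3²⁻] = (α₁ + 2α₂)·DIC
At pH 7.15: [H⁺]/K1 = 10^-0.73 = 0.18621, K2/[H⁺] = 10^-3.19 = 0.00064565
α₁ = 1/(1 + 0.18621 + 0.00064565) = 1/1.1869 = 0.8426; α₂ = α₁·K2/[H⁺] = 0.0005440
α₁ + 2α₂ = 0.8437
CA = 0.8437 × 1.93 = 1.63 mmol/L

CA = 1.63 mmol/L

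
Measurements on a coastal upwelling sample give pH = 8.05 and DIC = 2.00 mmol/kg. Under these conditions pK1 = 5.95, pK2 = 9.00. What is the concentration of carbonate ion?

[CO3²⁻] = 0.200 mmol/kg

α₂ = 1 / (1 + [H⁺]/K2 + [H⁺]²/(K1K2)) = 1 / (1 + 10^+0.95 + 10^-1.15)
   = 1 / (1 + 8.9125 + 0.070795) = 1/9.9833 = 0.1002
[CO3²⁻] = α₂ × DIC = 0.1002 × 2.00 = 0.200 mmol/kg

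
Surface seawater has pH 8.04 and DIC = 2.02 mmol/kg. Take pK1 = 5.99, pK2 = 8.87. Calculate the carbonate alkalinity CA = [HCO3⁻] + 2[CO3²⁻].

CA = [HCO3⁻] + 2[CO3²⁻] = (α₁ + 2α₂)·DIC
At pH 8.04: [H⁺]/K1 = 10^-2.05 = 0.0089125, K2/[H⁺] = 10^-0.83 = 0.14791
α₁ = 1/(1 + 0.0089125 + 0.14791) = 1/1.1568 = 0.8644; α₂ = α₁·K2/[H⁺] = 0.1279
α₁ + 2α₂ = 1.1202
CA = 1.1202 × 2.02 = 2.26 mmol/kg

CA = 2.26 mmol/kg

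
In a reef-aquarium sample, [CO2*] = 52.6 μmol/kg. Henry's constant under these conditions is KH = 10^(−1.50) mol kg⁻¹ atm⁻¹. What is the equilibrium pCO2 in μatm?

KH = 10^(−1.50) = 3.162×10^-2 mol kg⁻¹ atm⁻¹
pCO2 = [CO2*]/KH = 52.6×10^-6 / 3.162×10^-2 = 1.66×10^-3 atm = 1660 μatm

pCO2 = 1660 μatm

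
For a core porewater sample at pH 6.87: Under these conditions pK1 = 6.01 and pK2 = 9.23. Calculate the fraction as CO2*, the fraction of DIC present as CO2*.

α₀ = 1 / (1 + K1/[H⁺] + K1K2/[H⁺]²) = 1 / (1 + 10^+0.86 + 10^-1.50)
   = 1 / (1 + 7.2444 + 0.031623) = 1/8.2760 = 0.1208

α₀ = 0.121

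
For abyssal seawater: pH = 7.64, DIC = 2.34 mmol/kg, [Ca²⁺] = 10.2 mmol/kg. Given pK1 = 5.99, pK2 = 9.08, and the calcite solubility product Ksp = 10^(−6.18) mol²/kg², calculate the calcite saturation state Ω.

α₂ = 1 / (1 + [H⁺]/K2 + [H⁺]²/(K1K2)) = 1 / (1 + 10^+1.44 + 10^-0.21)
   = 1 / (1 + 27.542 + 0.61660) = 1/29.159 = 0.03429
[CO3²⁻] = α₂ × DIC = 0.03429 × 2.34 = 0.08025 mmol/kg
Ksp = 10^(−6.18) = 6.607×10^-7
Ω = [Ca²⁺][CO3²⁻]/Ksp = (10.2×10^-3)(8.025×10^-5) / 6.607×10^-7 = 1.24

Ω = 1.24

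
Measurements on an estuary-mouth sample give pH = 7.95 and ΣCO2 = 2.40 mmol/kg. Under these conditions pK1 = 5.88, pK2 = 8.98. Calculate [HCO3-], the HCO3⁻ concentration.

[HCO3⁻] = 2.18 mmol/kg

α₁ = 1 / (1 + [H⁺]/K1 + K2/[H⁺]) = 1 / (1 + 10^-2.07 + 10^-1.03)
   = 1 / (1 + 0.0085114 + 0.093325) = 1/1.1018 = 0.9076
[HCO3⁻] = α₁ × DIC = 0.9076 × 2.40 = 2.18 mmol/kg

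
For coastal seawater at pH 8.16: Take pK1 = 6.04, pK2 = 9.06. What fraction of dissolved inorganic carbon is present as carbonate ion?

α₂ = 0.111

α₂ = 1 / (1 + [H⁺]/K2 + [H⁺]²/(K1K2)) = 1 / (1 + 10^+0.90 + 10^-1.22)
   = 1 / (1 + 7.9433 + 0.060256) = 1/9.0035 = 0.1111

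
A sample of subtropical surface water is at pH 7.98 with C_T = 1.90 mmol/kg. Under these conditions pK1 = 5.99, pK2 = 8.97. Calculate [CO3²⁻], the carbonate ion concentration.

[CO3²⁻] = 0.175 mmol/kg

α₂ = 1 / (1 + [H⁺]/K2 + [H⁺]²/(K1K2)) = 1 / (1 + 10^+0.99 + 10^-1.00)
   = 1 / (1 + 9.7724 + 0.10000) = 1/10.872 = 0.09198
[CO3²⁻] = α₂ × DIC = 0.09198 × 1.90 = 0.175 mmol/kg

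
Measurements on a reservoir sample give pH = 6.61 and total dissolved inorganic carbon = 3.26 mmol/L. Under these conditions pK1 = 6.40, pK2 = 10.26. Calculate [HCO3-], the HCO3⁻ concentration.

[HCO3⁻] = 2.02 mmol/L

α₁ = 1 / (1 + [H⁺]/K1 + K2/[H⁺]) = 1 / (1 + 10^-0.21 + 10^-3.65)
   = 1 / (1 + 0.61660 + 0.00022387) = 1/1.6168 = 0.6185
[HCO3⁻] = α₁ × DIC = 0.6185 × 3.26 = 2.02 mmol/L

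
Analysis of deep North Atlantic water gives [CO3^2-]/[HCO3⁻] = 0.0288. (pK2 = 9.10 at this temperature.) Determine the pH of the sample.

From K2 = [H⁺][CO3^2-]/[HCO3⁻]:  pH = pK2 + log₁₀([CO3^2-]/[HCO3⁻])
log₁₀(0.0288) = -1.541
pH = 9.10 + (-1.541) = 7.56

pH = 7.56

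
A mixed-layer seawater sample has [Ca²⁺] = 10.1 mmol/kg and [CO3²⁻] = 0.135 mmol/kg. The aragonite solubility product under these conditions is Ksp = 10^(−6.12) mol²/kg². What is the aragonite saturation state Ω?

Ω = 1.80

Ksp = 10^(−6.12) = 7.586×10^-7
Ω = [Ca²⁺][CO3²⁻]/Ksp = (10.1×10^-3)(0.135×10^-3) / 7.586×10^-7 = 1.80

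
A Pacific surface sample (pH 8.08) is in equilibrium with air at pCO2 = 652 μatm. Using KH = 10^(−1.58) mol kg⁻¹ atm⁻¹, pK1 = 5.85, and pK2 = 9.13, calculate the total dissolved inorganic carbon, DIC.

[CO2*] = KH · pCO2 = 10^(−1.58) × 652×10^-6 = 1.715×10^-5 mol/kg
α₀ = 1/(1 + K1/[H⁺] + K1K2/[H⁺]²) = 1/(1 + 10^+2.23 + 10^+1.18) = 0.005378
DIC = [CO2*]/α₀ = 1.715×10^-5 / 0.005378 = 3.19 mmol/kg

DIC = 3.19 mmol/kg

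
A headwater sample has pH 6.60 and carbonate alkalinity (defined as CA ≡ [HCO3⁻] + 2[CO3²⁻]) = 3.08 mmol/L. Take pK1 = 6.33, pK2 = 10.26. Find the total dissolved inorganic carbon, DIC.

CA = [HCO3⁻] + 2[CO3²⁻] = (α₁ + 2α₂)·DIC
At pH 6.60: [H⁺]/K1 = 10^-0.27 = 0.53703, K2/[H⁺] = 10^-3.66 = 0.00021878
α₁ = 1/(1 + 0.53703 + 0.00021878) = 1/1.5373 = 0.6505; α₂ = α₁·K2/[H⁺] = 0.0001423
α₁ + 2α₂ = 0.6508
DIC = CA / (α₁ + 2α₂) = 3.08 / 0.6508 = 4.73 mmol/L

DIC = 4.73 mmol/L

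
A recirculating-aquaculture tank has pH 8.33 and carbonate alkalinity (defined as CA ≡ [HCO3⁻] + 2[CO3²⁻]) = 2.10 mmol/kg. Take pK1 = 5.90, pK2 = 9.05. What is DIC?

DIC = 1.82 mmol/kg

CA = [HCO3⁻] + 2[CO3²⁻] = (α₁ + 2α₂)·DIC
At pH 8.33: [H⁺]/K1 = 10^-2.43 = 0.0037154, K2/[H⁺] = 10^-0.72 = 0.19055
α₁ = 1/(1 + 0.0037154 + 0.19055) = 1/1.1943 = 0.8373; α₂ = α₁·K2/[H⁺] = 0.1596
α₁ + 2α₂ = 1.1564
DIC = CA / (α₁ + 2α₂) = 2.10 / 1.1564 = 1.82 mmol/kg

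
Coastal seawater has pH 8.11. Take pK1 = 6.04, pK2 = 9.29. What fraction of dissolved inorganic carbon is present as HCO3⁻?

α₁ = 1 / (1 + [H⁺]/K1 + K2/[H⁺]) = 1 / (1 + 10^-2.07 + 10^-1.18)
   = 1 / (1 + 0.0085114 + 0.066069) = 1/1.0746 = 0.9306

α₁ = 0.931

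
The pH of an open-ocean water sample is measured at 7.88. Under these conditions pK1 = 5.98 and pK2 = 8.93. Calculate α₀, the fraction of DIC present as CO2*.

α₀ = 0.0114

α₀ = 1 / (1 + K1/[H⁺] + K1K2/[H⁺]²) = 1 / (1 + 10^+1.90 + 10^+0.85)
   = 1 / (1 + 79.433 + 7.0795) = 1/87.512 = 0.01143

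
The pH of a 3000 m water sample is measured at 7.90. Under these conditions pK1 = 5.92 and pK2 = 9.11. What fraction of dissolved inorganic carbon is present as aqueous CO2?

α₀ = 1 / (1 + K1/[H⁺] + K1K2/[H⁺]²) = 1 / (1 + 10^+1.98 + 10^+0.77)
   = 1 / (1 + 95.499 + 5.8884) = 1/102.39 = 0.009767

α₀ = 0.00977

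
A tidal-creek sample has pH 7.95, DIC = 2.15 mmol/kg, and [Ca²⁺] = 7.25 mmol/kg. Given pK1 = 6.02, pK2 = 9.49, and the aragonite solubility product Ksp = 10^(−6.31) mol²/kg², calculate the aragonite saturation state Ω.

α₂ = 1 / (1 + [H⁺]/K2 + [H⁺]²/(K1K2)) = 1 / (1 + 10^+1.54 + 10^-0.39)
   = 1 / (1 + 34.674 + 0.40738) = 1/36.081 = 0.02772
[CO3²⁻] = α₂ × DIC = 0.02772 × 2.15 = 0.05959 mmol/kg
Ksp = 10^(−6.31) = 4.898×10^-7
Ω = [Ca²⁺][CO3²⁻]/Ksp = (7.25×10^-3)(5.959×10^-5) / 4.898×10^-7 = 0.882

Ω = 0.882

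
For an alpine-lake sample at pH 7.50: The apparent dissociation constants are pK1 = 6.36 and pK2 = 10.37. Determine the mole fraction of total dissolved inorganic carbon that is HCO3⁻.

α₁ = 1 / (1 + [H⁺]/K1 + K2/[H⁺]) = 1 / (1 + 10^-1.14 + 10^-2.87)
   = 1 / (1 + 0.072444 + 0.0013490) = 1/1.0738 = 0.9313

α₁ = 0.931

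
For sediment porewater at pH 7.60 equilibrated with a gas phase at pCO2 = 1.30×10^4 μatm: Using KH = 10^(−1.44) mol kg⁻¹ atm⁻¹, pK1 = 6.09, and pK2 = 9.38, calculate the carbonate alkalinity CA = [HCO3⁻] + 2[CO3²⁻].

[CO2*] = KH · pCO2 = 10^(−1.44) × 1.30×10^4×10^-6 = 4.720×10^-4 mol/kg
α₀ = 1/(1 + K1/[H⁺] + K1K2/[H⁺]²) = 1/(1 + 10^+1.51 + 10^-0.27) = 0.02950
DIC = [CO2*]/α₀ = 4.720×10^-4 / 0.02950 = 16.00 mmol/kg
CA = (α₁ + 2α₂)·DIC = (0.9547 + 2×0.01584) × 16.00 = 15.8 mmol/kg

CA = 15.8 mmol/kg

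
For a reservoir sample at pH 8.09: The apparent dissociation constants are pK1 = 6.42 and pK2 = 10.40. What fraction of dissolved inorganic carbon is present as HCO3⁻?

α₁ = 1 / (1 + [H⁺]/K1 + K2/[H⁺]) = 1 / (1 + 10^-1.67 + 10^-2.31)
   = 1 / (1 + 0.021380 + 0.0048978) = 1/1.0263 = 0.9744

α₁ = 0.974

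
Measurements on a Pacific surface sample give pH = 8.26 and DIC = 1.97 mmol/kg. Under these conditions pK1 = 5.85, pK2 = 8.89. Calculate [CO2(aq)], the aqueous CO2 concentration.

[CO2*] = 6.19 μmol/kg

α₀ = 1 / (1 + K1/[H⁺] + K1K2/[H⁺]²) = 1 / (1 + 10^+2.41 + 10^+1.78)
   = 1 / (1 + 257.04 + 60.256) = 1/318.30 = 0.003142
[CO2*] = α₀ × DIC = 0.003142 × 1.97 = 0.00619 mmol/kg = 6.19 μmol/kg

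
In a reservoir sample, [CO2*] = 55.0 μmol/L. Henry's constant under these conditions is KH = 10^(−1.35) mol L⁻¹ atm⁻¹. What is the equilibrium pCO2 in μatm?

KH = 10^(−1.35) = 4.467×10^-2 mol L⁻¹ atm⁻¹
pCO2 = [CO2*]/KH = 55.0×10^-6 / 4.467×10^-2 = 1.23×10^-3 atm = 1230 μatm

pCO2 = 1230 μatm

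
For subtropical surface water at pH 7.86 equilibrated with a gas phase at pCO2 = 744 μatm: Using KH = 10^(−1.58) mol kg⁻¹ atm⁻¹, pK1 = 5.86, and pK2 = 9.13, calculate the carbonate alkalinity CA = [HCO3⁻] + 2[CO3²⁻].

[CO2*] = KH · pCO2 = 10^(−1.58) × 744×10^-6 = 1.957×10^-5 mol/kg
α₀ = 1/(1 + K1/[H⁺] + K1K2/[H⁺]²) = 1/(1 + 10^+2.00 + 10^+0.73) = 0.009401
DIC = [CO2*]/α₀ = 1.957×10^-5 / 0.009401 = 2.082 mmol/kg
CA = (α₁ + 2α₂)·DIC = (0.9401 + 2×0.05049) × 2.082 = 2.17 mmol/kg

CA = 2.17 mmol/kg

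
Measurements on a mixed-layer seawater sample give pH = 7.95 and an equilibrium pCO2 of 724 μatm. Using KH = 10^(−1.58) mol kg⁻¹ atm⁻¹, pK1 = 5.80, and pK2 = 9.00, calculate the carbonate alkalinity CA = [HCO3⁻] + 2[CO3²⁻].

[CO2*] = KH · pCO2 = 10^(−1.58) × 724×10^-6 = 1.904×10^-5 mol/kg
α₀ = 1/(1 + K1/[H⁺] + K1K2/[H⁺]²) = 1/(1 + 10^+2.15 + 10^+1.10) = 0.006458
DIC = [CO2*]/α₀ = 1.904×10^-5 / 0.006458 = 2.949 mmol/kg
CA = (α₁ + 2α₂)·DIC = (0.9122 + 2×0.08130) × 2.949 = 3.17 mmol/kg

CA = 3.17 mmol/kg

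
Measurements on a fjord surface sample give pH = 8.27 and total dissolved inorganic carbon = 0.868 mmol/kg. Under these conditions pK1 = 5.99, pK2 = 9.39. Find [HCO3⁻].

α₁ = 1 / (1 + [H⁺]/K1 + K2/[H⁺]) = 1 / (1 + 10^-2.28 + 10^-1.12)
   = 1 / (1 + 0.0052481 + 0.075858) = 1/1.0811 = 0.9250
[HCO3⁻] = α₁ × DIC = 0.9250 × 0.868 = 0.803 mmol/kg

[HCO3⁻] = 0.803 mmol/kg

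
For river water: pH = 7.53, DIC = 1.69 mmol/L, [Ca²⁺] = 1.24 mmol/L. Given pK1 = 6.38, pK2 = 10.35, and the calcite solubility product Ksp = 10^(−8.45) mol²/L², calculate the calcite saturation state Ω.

α₂ = 1 / (1 + [H⁺]/K2 + [H⁺]²/(K1K2)) = 1 / (1 + 10^+2.82 + 10^+1.67)
   = 1 / (1 + 660.69 + 46.774) = 1/708.47 = 0.001411
[CO3²⁻] = α₂ × DIC = 0.001411 × 1.69 = 0.002385 mmol/L = 2.385 μmol/L
Ksp = 10^(−8.45) = 3.548×10^-9
Ω = [Ca²⁺][CO3²⁻]/Ksp = (1.24×10^-3)(2.385×10^-6) / 3.548×10^-9 = 0.834

Ω = 0.834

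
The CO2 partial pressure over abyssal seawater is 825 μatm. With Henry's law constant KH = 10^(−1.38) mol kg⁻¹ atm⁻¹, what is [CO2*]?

[CO2*] = 34.4 μmol/kg

KH = 10^(−1.38) = 4.169×10^-2 mol kg⁻¹ atm⁻¹
[CO2*] = KH · pCO2 = 4.169×10^-2 × 825×10^-6 atm = 3.44×10^-5 mol/kg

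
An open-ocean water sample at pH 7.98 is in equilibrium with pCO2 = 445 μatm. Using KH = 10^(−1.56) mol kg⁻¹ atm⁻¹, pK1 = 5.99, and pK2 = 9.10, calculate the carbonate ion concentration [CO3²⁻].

[CO2*] = KH · pCO2 = 10^(−1.56) × 445×10^-6 = 1.226×10^-5 mol/kg
α₀ = 1/(1 + K1/[H⁺] + K1K2/[H⁺]²) = 1/(1 + 10^+1.99 + 10^+0.87) = 0.009422
DIC = [CO2*]/α₀ = 1.226×10^-5 / 0.009422 = 1.301 mmol/kg
[CO3²⁻] = α₂·DIC; α₂ = 0.06984, so [CO3²⁻] = 0.06984 × 1.301 = 0.0909 mmol/kg

[CO3²⁻] = 0.0909 mmol/kg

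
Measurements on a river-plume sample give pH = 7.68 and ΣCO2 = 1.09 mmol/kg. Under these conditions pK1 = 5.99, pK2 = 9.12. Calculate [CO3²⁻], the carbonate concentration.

α₂ = 1 / (1 + [H⁺]/K2 + [H⁺]²/(K1K2)) = 1 / (1 + 10^+1.44 + 10^-0.25)
   = 1 / (1 + 27.542 + 0.56234) = 1/29.105 = 0.03436
[CO3²⁻] = α₂ × DIC = 0.03436 × 1.09 = 0.0375 mmol/kg

[CO3²⁻] = 0.0375 mmol/kg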